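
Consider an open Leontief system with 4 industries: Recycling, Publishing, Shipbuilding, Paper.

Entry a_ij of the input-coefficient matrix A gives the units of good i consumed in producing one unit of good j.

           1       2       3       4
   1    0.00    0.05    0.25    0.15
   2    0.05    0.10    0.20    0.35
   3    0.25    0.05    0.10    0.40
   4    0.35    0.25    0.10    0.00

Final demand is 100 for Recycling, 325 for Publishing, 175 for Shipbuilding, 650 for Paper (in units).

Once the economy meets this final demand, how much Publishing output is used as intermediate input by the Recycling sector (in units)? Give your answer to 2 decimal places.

z_21 = 28.75

I − A =
  [   1.00    -0.05    -0.25    -0.15]
  [  -0.05     0.90    -0.20    -0.35]
  [  -0.25    -0.05     0.90    -0.40]
  [  -0.35    -0.25    -0.10     1.00]
Compute the cofactors C_ij = (−1)^(i+j)·(3×3 minor ij) of I−A; the adjugate is their transpose:
adj(I−A) = Cᵀ =
  [ 0.663500   0.115000   0.235875   0.234125]
  [ 0.240000   0.711500   0.268375   0.392375]
  [ 0.342750   0.176250   0.754750   0.415000]
  [ 0.326500   0.235750   0.225125   0.738375]
det(I−A) = Σ_j (I−A)_1j·C_1j = (1.00)(0.663500) + (-0.05)(0.240000) + (-0.25)(0.342750) + (-0.15)(0.326500) = 0.5168375
(I − A)⁻¹ = adj(I−A) / det(I−A) ≈
  [   1.2838     0.2225     0.4564     0.4530]
  [   0.4644     1.3766     0.5193     0.7592]
  [   0.6632     0.3410     1.4603     0.8030]
  [   0.6317     0.4561     0.4356     1.4286]
First solve x = (I − A)⁻¹ d = adj(I−A)·d / det(I−A); in particular x_1 = (0.663500·100 + 0.115000·325 + 0.235875·175 + 0.234125·650) / 0.5168375 = 297.184375 / 0.5168375 ≈ 575.0054.
Intermediate flow from 2 to 1: z_21 = a_21 · x_1 = 0.05 × 297.184375 / 0.5168375 = 14.85921875 / 0.5168375 ≈ 28.75.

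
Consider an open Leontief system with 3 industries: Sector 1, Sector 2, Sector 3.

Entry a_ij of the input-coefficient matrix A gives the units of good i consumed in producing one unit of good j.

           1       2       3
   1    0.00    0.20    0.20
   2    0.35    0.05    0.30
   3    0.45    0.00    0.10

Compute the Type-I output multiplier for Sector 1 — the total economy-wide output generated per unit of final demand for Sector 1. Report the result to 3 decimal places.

m_1 = 2.550

I − A =
  [   1.00    -0.20    -0.20]
  [  -0.35     0.95    -0.30]
  [  -0.45     0.00     0.90]
Cofactors of I−A, C_ij = (−1)^(i+j)·(minor ij) (rows/columns in the sector order above):
  C_11 = (0.95)(0.90) − (-0.30)(0.00) = 0.8550
  C_12 = −[(-0.35)(0.90) − (-0.30)(-0.45)] = 0.4500
  C_13 = (-0.35)(0.00) − (0.95)(-0.45) = 0.4275
  C_21 = −[(-0.20)(0.90) − (-0.20)(0.00)] = 0.1800
  C_22 = (1.00)(0.90) − (-0.20)(-0.45) = 0.8100
  C_23 = −[(1.00)(0.00) − (-0.20)(-0.45)] = 0.0900
  C_31 = (-0.20)(-0.30) − (-0.20)(0.95) = 0.2500
  C_32 = −[(1.00)(-0.30) − (-0.20)(-0.35)] = 0.3700
  C_33 = (1.00)(0.95) − (-0.20)(-0.35) = 0.8800
det(I−A) = Σ_j (I−A)_1j·C_1j = (1.00)(0.8550) + (-0.20)(0.4500) + (-0.20)(0.4275) = 0.6795
adj(I−A) = Cᵀ =
  [ 0.8550   0.1800   0.2500]
  [ 0.4500   0.8100   0.3700]
  [ 0.4275   0.0900   0.8800]
(I − A)⁻¹ = adj(I−A) / det(I−A) ≈
  [   1.2583     0.2649     0.3679]
  [   0.6623     1.1921     0.5445]
  [   0.6291     0.1325     1.2951]
The output multiplier for sector j is the column-j sum of the Leontief inverse (I − A)⁻¹ = adj(I−A) / det(I−A).
Column 1 of adj(I−A): (0.8550, 0.4500, 0.4275); det(I−A) = 0.6795.
m_1 = (0.8550 + 0.4500 + 0.4275) / 0.6795 = 1.7325 / 0.6795 ≈ 2.550.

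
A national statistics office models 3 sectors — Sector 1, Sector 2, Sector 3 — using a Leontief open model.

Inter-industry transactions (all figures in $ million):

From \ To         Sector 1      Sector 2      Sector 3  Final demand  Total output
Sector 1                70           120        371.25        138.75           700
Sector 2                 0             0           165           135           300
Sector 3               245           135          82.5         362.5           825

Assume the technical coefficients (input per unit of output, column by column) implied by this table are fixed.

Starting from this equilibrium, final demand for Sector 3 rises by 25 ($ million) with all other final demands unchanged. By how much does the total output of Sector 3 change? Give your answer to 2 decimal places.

Δx_3 = 41.40

Technical coefficients a_ij = z_ij / X_j:
  a_11 = 70/700 = 0.10, a_21 = 0/700 = 0.00, a_31 = 245/700 = 0.35
  a_12 = 120/300 = 0.40, a_22 = 0/300 = 0.00, a_32 = 135/300 = 0.45
  a_13 = 371.25/825 = 0.45, a_23 = 165/825 = 0.20, a_33 = 82.5/825 = 0.10
I − A =
  [   0.90    -0.40    -0.45]
  [   0.00     1.00    -0.20]
  [  -0.35    -0.45     0.90]
Cofactors of I−A, C_ij = (−1)^(i+j)·(minor ij) (rows/columns in the sector order above):
  C_11 = (1.00)(0.90) − (-0.20)(-0.45) = 0.8100
  C_12 = −[(0.00)(0.90) − (-0.20)(-0.35)] = 0.0700
  C_13 = (0.00)(-0.45) − (1.00)(-0.35) = 0.3500
  C_21 = −[(-0.40)(0.90) − (-0.45)(-0.45)] = 0.5625
  C_22 = (0.90)(0.90) − (-0.45)(-0.35) = 0.6525
  C_23 = −[(0.90)(-0.45) − (-0.40)(-0.35)] = 0.5450
  C_31 = (-0.40)(-0.20) − (-0.45)(1.00) = 0.5300
  C_32 = −[(0.90)(-0.20) − (-0.45)(0.00)] = 0.1800
  C_33 = (0.90)(1.00) − (-0.40)(0.00) = 0.9000
det(I−A) = Σ_j (I−A)_1j·C_1j = (0.90)(0.8100) + (-0.40)(0.0700) + (-0.45)(0.3500) = 0.5435
adj(I−A) = Cᵀ =
  [ 0.8100   0.5625   0.5300]
  [ 0.0700   0.6525   0.1800]
  [ 0.3500   0.5450   0.9000]
(I − A)⁻¹ = adj(I−A) / det(I−A) ≈
  [   1.4903     1.0350     0.9752]
  [   0.1288     1.2006     0.3312]
  [   0.6440     1.0028     1.6559]
Δx = (I − A)⁻¹ Δd with Δd having +25 in the Sector 3 component and 0 elsewhere.
So Δx_3 = L_33 · (+25), where L_33 = adj(I−A)_33 / det(I−A) = 0.9000 / 0.5435.
Δx_3 = 0.9000 × (+25) / 0.5435 = 22.50 / 0.5435 ≈ 41.40.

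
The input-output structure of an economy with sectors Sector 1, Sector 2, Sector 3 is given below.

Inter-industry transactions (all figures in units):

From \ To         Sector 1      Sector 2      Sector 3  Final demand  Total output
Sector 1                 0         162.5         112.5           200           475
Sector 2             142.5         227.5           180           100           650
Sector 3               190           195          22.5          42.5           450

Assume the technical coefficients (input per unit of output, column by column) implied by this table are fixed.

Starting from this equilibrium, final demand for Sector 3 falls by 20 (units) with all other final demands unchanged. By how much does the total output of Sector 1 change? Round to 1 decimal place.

Technical coefficients a_ij = z_ij / X_j:
  a_11 = 0/475 = 0.00, a_21 = 142.5/475 = 0.30, a_31 = 190/475 = 0.40
  a_12 = 162.5/650 = 0.25, a_22 = 227.5/650 = 0.35, a_32 = 195/650 = 0.30
  a_13 = 112.5/450 = 0.25, a_23 = 180/450 = 0.40, a_33 = 22.5/450 = 0.05
I − A =
  [   1.00    -0.25    -0.25]
  [  -0.30     0.65    -0.40]
  [  -0.40    -0.30     0.95]
Cofactors of I−A, C_ij = (−1)^(i+j)·(minor ij) (rows/columns in the sector order above):
  C_11 = (0.65)(0.95) − (-0.40)(-0.30) = 0.4975
  C_12 = −[(-0.30)(0.95) − (-0.40)(-0.40)] = 0.4450
  C_13 = (-0.30)(-0.30) − (0.65)(-0.40) = 0.3500
  C_21 = −[(-0.25)(0.95) − (-0.25)(-0.30)] = 0.3125
  C_22 = (1.00)(0.95) − (-0.25)(-0.40) = 0.8500
  C_23 = −[(1.00)(-0.30) − (-0.25)(-0.40)] = 0.4000
  C_31 = (-0.25)(-0.40) − (-0.25)(0.65) = 0.2625
  C_32 = −[(1.00)(-0.40) − (-0.25)(-0.30)] = 0.4750
  C_33 = (1.00)(0.65) − (-0.25)(-0.30) = 0.5750
det(I−A) = Σ_j (I−A)_1j·C_1j = (1.00)(0.4975) + (-0.25)(0.4450) + (-0.25)(0.3500) = 0.29875
adj(I−A) = Cᵀ =
  [ 0.4975   0.3125   0.2625]
  [ 0.4450   0.8500   0.4750]
  [ 0.3500   0.4000   0.5750]
(I − A)⁻¹ = adj(I−A) / det(I−A) ≈
  [   1.6653     1.0460     0.8787]
  [   1.4895     2.8452     1.5900]
  [   1.1715     1.3389     1.9247]
Δx = (I − A)⁻¹ Δd with Δd having -20 in the Sector 3 component and 0 elsewhere.
So Δx_1 = L_13 · (-20), where L_13 = adj(I−A)_13 / det(I−A) = 0.2625 / 0.29875.
Δx_1 = 0.2625 × (-20) / 0.29875 = -5.25 / 0.29875 ≈ -17.6.

Δx_1 = -17.6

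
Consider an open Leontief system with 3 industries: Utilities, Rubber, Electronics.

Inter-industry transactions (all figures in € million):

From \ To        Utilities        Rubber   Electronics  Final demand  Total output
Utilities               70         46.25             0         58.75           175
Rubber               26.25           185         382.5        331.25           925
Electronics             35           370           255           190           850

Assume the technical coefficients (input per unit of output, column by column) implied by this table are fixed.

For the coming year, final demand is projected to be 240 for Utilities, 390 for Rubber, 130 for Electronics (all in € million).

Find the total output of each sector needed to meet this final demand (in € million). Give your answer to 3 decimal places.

Technical coefficients a_ij = z_ij / X_j:
  a_11 = 70/175 = 0.40, a_21 = 26.25/175 = 0.15, a_31 = 35/175 = 0.20
  a_12 = 46.25/925 = 0.05, a_22 = 185/925 = 0.20, a_32 = 370/925 = 0.40
  a_13 = 0/850 = 0.00, a_23 = 382.5/850 = 0.45, a_33 = 255/850 = 0.30
I − A =
  [   0.60    -0.05     0.00]
  [  -0.15     0.80    -0.45]
  [  -0.20    -0.40     0.70]
Cofactors of I−A, C_ij = (−1)^(i+j)·(minor ij) (rows/columns in the sector order above):
  C_11 = (0.80)(0.70) − (-0.45)(-0.40) = 0.3800
  C_12 = −[(-0.15)(0.70) − (-0.45)(-0.20)] = 0.1950
  C_13 = (-0.15)(-0.40) − (0.80)(-0.20) = 0.2200
  C_21 = −[(-0.05)(0.70) − (0.00)(-0.40)] = 0.0350
  C_22 = (0.60)(0.70) − (0.00)(-0.20) = 0.4200
  C_23 = −[(0.60)(-0.40) − (-0.05)(-0.20)] = 0.2500
  C_31 = (-0.05)(-0.45) − (0.00)(0.80) = 0.0225
  C_32 = −[(0.60)(-0.45) − (0.00)(-0.15)] = 0.2700
  C_33 = (0.60)(0.80) − (-0.05)(-0.15) = 0.4725
det(I−A) = Σ_j (I−A)_1j·C_1j = (0.60)(0.3800) + (-0.05)(0.1950) + (0.00)(0.2200) = 0.21825
adj(I−A) = Cᵀ =
  [ 0.3800   0.0350   0.0225]
  [ 0.1950   0.4200   0.2700]
  [ 0.2200   0.2500   0.4725]
(I − A)⁻¹ = adj(I−A) / det(I−A) ≈
  [   1.7411     0.1604     0.1031]
  [   0.8935     1.9244     1.2371]
  [   1.0080     1.1455     2.1649]
x = (I − A)⁻¹ d = adj(I−A)·d / det(I−A), with det(I−A) = 0.21825:
  x_1 = (0.3800·240 + 0.0350·390 + 0.0225·130) / 0.21825 = 107.775 / 0.21825 ≈ 493.814
  x_2 = (0.1950·240 + 0.4200·390 + 0.2700·130) / 0.21825 = 245.70 / 0.21825 ≈ 1125.773
  x_3 = (0.2200·240 + 0.2500·390 + 0.4725·130) / 0.21825 = 211.725 / 0.21825 ≈ 970.103

x_1 = 493.814, x_2 = 1125.773, x_3 = 970.103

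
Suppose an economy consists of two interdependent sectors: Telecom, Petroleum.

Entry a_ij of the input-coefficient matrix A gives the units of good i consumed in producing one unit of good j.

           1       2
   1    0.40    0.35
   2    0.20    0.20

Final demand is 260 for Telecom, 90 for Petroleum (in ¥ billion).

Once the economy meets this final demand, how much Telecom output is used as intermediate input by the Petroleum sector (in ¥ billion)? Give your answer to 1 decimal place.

I − A =
  [   0.60    -0.35]
  [  -0.20     0.80]
det(I−A) = (0.60)(0.80) − (-0.35)(-0.20) = 0.4100
adj(I−A) = [[0.80, 0.35], [0.20, 0.60]]
(I − A)⁻¹ = adj(I−A) / det(I−A) ≈
  [   1.9512     0.8537]
  [   0.4878     1.4634]
First solve x = (I − A)⁻¹ d = adj(I−A)·d / det(I−A); in particular x_2 = (0.20·260 + 0.60·90) / 0.4100 = 106.00 / 0.4100 ≈ 258.537.
Intermediate flow from 1 to 2: z_12 = a_12 · x_2 = 0.35 × 106.00 / 0.4100 = 37.10 / 0.4100 ≈ 90.5.

z_12 = 90.5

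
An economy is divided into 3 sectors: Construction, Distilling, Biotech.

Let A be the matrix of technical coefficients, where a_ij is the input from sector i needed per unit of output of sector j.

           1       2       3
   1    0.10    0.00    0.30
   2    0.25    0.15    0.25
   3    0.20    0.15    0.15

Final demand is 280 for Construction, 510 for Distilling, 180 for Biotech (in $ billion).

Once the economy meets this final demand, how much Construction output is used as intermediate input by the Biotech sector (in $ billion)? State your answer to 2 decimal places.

z_13 = 143.25

I − A =
  [   0.90     0.00    -0.30]
  [  -0.25     0.85    -0.25]
  [  -0.20    -0.15     0.85]
Cofactors of I−A, C_ij = (−1)^(i+j)·(minor ij) (rows/columns in the sector order above):
  C_11 = (0.85)(0.85) − (-0.25)(-0.15) = 0.6850
  C_12 = −[(-0.25)(0.85) − (-0.25)(-0.20)] = 0.2625
  C_13 = (-0.25)(-0.15) − (0.85)(-0.20) = 0.2075
  C_21 = −[(0.00)(0.85) − (-0.30)(-0.15)] = 0.0450
  C_22 = (0.90)(0.85) − (-0.30)(-0.20) = 0.7050
  C_23 = −[(0.90)(-0.15) − (0.00)(-0.20)] = 0.1350
  C_31 = (0.00)(-0.25) − (-0.30)(0.85) = 0.2550
  C_32 = −[(0.90)(-0.25) − (-0.30)(-0.25)] = 0.3000
  C_33 = (0.90)(0.85) − (0.00)(-0.25) = 0.7650
det(I−A) = Σ_j (I−A)_1j·C_1j = (0.90)(0.6850) + (0.00)(0.2625) + (-0.30)(0.2075) = 0.55425
adj(I−A) = Cᵀ =
  [ 0.6850   0.0450   0.2550]
  [ 0.2625   0.7050   0.3000]
  [ 0.2075   0.1350   0.7650]
(I − A)⁻¹ = adj(I−A) / det(I−A) ≈
  [   1.2359     0.0812     0.4601]
  [   0.4736     1.2720     0.5413]
  [   0.3744     0.2436     1.3802]
First solve x = (I − A)⁻¹ d = adj(I−A)·d / det(I−A); in particular x_3 = (0.2075·280 + 0.1350·510 + 0.7650·180) / 0.55425 = 264.65 / 0.55425 ≈ 477.4921.
Intermediate flow from 1 to 3: z_13 = a_13 · x_3 = 0.30 × 264.65 / 0.55425 = 79.395 / 0.55425 ≈ 143.25.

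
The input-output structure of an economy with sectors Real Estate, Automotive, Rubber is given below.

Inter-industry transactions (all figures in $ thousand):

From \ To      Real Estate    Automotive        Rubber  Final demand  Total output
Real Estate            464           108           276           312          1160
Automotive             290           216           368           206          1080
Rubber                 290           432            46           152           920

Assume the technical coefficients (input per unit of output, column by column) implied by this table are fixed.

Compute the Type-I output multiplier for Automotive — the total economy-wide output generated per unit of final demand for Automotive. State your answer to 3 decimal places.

Technical coefficients a_ij = z_ij / X_j:
  a_11 = 464/1160 = 0.40, a_21 = 290/1160 = 0.25, a_31 = 290/1160 = 0.25
  a_12 = 108/1080 = 0.10, a_22 = 216/1080 = 0.20, a_32 = 432/1080 = 0.40
  a_13 = 276/920 = 0.30, a_23 = 368/920 = 0.40, a_33 = 46/920 = 0.05
I − A =
  [   0.60    -0.10    -0.30]
  [  -0.25     0.80    -0.40]
  [  -0.25    -0.40     0.95]
Cofactors of I−A, C_ij = (−1)^(i+j)·(minor ij) (rows/columns in the sector order above):
  C_11 = (0.80)(0.95) − (-0.40)(-0.40) = 0.6000
  C_12 = −[(-0.25)(0.95) − (-0.40)(-0.25)] = 0.3375
  C_13 = (-0.25)(-0.40) − (0.80)(-0.25) = 0.3000
  C_21 = −[(-0.10)(0.95) − (-0.30)(-0.40)] = 0.2150
  C_22 = (0.60)(0.95) − (-0.30)(-0.25) = 0.4950
  C_23 = −[(0.60)(-0.40) − (-0.10)(-0.25)] = 0.2650
  C_31 = (-0.10)(-0.40) − (-0.30)(0.80) = 0.2800
  C_32 = −[(0.60)(-0.40) − (-0.30)(-0.25)] = 0.3150
  C_33 = (0.60)(0.80) − (-0.10)(-0.25) = 0.4550
det(I−A) = Σ_j (I−A)_1j·C_1j = (0.60)(0.6000) + (-0.10)(0.3375) + (-0.30)(0.3000) = 0.23625
adj(I−A) = Cᵀ =
  [ 0.6000   0.2150   0.2800]
  [ 0.3375   0.4950   0.3150]
  [ 0.3000   0.2650   0.4550]
(I − A)⁻¹ = adj(I−A) / det(I−A) ≈
  [   2.5397     0.9101     1.1852]
  [   1.4286     2.0952     1.3333]
  [   1.2698     1.1217     1.9259]
The output multiplier for sector j is the column-j sum of the Leontief inverse (I − A)⁻¹ = adj(I−A) / det(I−A).
Column 2 of adj(I−A): (0.2150, 0.4950, 0.2650); det(I−A) = 0.23625.
m_2 = (0.2150 + 0.4950 + 0.2650) / 0.23625 = 0.975 / 0.23625 ≈ 4.127.

m_2 = 4.127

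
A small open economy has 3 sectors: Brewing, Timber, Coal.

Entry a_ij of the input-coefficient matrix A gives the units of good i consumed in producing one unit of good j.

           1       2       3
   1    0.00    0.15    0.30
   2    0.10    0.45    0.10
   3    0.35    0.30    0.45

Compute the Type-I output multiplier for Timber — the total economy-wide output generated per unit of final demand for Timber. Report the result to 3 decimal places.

m_2 = 5.046

I − A =
  [   1.00    -0.15    -0.30]
  [  -0.10     0.55    -0.10]
  [  -0.35    -0.30     0.55]
Cofactors of I−A, C_ij = (−1)^(i+j)·(minor ij) (rows/columns in the sector order above):
  C_11 = (0.55)(0.55) − (-0.10)(-0.30) = 0.2725
  C_12 = −[(-0.10)(0.55) − (-0.10)(-0.35)] = 0.0900
  C_13 = (-0.10)(-0.30) − (0.55)(-0.35) = 0.2225
  C_21 = −[(-0.15)(0.55) − (-0.30)(-0.30)] = 0.1725
  C_22 = (1.00)(0.55) − (-0.30)(-0.35) = 0.4450
  C_23 = −[(1.00)(-0.30) − (-0.15)(-0.35)] = 0.3525
  C_31 = (-0.15)(-0.10) − (-0.30)(0.55) = 0.1800
  C_32 = −[(1.00)(-0.10) − (-0.30)(-0.10)] = 0.1300
  C_33 = (1.00)(0.55) − (-0.15)(-0.10) = 0.5350
det(I−A) = Σ_j (I−A)_1j·C_1j = (1.00)(0.2725) + (-0.15)(0.0900) + (-0.30)(0.2225) = 0.19225
adj(I−A) = Cᵀ =
  [ 0.2725   0.1725   0.1800]
  [ 0.0900   0.4450   0.1300]
  [ 0.2225   0.3525   0.5350]
(I − A)⁻¹ = adj(I−A) / det(I−A) ≈
  [   1.4174     0.8973     0.9363]
  [   0.4681     2.3147     0.6762]
  [   1.1573     1.8336     2.7828]
The output multiplier for sector j is the column-j sum of the Leontief inverse (I − A)⁻¹ = adj(I−A) / det(I−A).
Column 2 of adj(I−A): (0.1725, 0.4450, 0.3525); det(I−A) = 0.19225.
m_2 = (0.1725 + 0.4450 + 0.3525) / 0.19225 = 0.97 / 0.19225 ≈ 5.046.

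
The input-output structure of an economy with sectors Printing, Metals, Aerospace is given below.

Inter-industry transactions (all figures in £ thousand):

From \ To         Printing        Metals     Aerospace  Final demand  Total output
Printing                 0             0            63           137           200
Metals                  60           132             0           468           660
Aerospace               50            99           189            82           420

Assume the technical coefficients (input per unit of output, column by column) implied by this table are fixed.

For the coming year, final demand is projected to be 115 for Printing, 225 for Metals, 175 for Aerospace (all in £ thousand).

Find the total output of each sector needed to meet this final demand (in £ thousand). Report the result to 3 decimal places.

Technical coefficients a_ij = z_ij / X_j:
  a_PP = 0/200 = 0.00, a_MP = 60/200 = 0.30, a_AP = 50/200 = 0.25
  a_PM = 0/660 = 0.00, a_MM = 132/660 = 0.20, a_AM = 99/660 = 0.15
  a_PA = 63/420 = 0.15, a_MA = 0/420 = 0.00, a_AA = 189/420 = 0.45
I − A =
  [   1.00     0.00    -0.15]
  [  -0.30     0.80     0.00]
  [  -0.25    -0.15     0.55]
Cofactors of I−A, C_ij = (−1)^(i+j)·(minor ij) (rows/columns in the sector order above):
  C_11 = (0.80)(0.55) − (0.00)(-0.15) = 0.4400
  C_12 = −[(-0.30)(0.55) − (0.00)(-0.25)] = 0.1650
  C_13 = (-0.30)(-0.15) − (0.80)(-0.25) = 0.2450
  C_21 = −[(0.00)(0.55) − (-0.15)(-0.15)] = 0.0225
  C_22 = (1.00)(0.55) − (-0.15)(-0.25) = 0.5125
  C_23 = −[(1.00)(-0.15) − (0.00)(-0.25)] = 0.1500
  C_31 = (0.00)(0.00) − (-0.15)(0.80) = 0.1200
  C_32 = −[(1.00)(0.00) − (-0.15)(-0.30)] = 0.0450
  C_33 = (1.00)(0.80) − (0.00)(-0.30) = 0.8000
det(I−A) = Σ_j (I−A)_1j·C_1j = (1.00)(0.4400) + (0.00)(0.1650) + (-0.15)(0.2450) = 0.40325
adj(I−A) = Cᵀ =
  [ 0.4400   0.0225   0.1200]
  [ 0.1650   0.5125   0.0450]
  [ 0.2450   0.1500   0.8000]
(I − A)⁻¹ = adj(I−A) / det(I−A) ≈
  [   1.0911     0.0558     0.2976]
  [   0.4092     1.2709     0.1116]
  [   0.6076     0.3720     1.9839]
x = (I − A)⁻¹ d = adj(I−A)·d / det(I−A), with det(I−A) = 0.40325:
  x_P = (0.4400·115 + 0.0225·225 + 0.1200·175) / 0.40325 = 76.6625 / 0.40325 ≈ 190.112
  x_M = (0.1650·115 + 0.5125·225 + 0.0450·175) / 0.40325 = 142.1625 / 0.40325 ≈ 352.542
  x_A = (0.2450·115 + 0.1500·225 + 0.8000·175) / 0.40325 = 201.925 / 0.40325 ≈ 500.744

x_P = 190.112, x_M = 352.542, x_A = 500.744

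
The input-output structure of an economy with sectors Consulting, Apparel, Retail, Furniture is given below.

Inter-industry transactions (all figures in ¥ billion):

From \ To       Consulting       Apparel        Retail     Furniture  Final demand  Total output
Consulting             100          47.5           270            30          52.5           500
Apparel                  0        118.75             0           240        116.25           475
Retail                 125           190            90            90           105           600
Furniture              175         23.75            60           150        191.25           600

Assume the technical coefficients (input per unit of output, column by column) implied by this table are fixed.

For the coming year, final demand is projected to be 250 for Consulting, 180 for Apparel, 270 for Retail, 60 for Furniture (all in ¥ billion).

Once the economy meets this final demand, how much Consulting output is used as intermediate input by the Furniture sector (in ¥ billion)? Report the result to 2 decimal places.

Technical coefficients a_ij = z_ij / X_j:
  a_11 = 100/500 = 0.20, a_21 = 0/500 = 0.00, a_31 = 125/500 = 0.25, a_41 = 175/500 = 0.35
  a_12 = 47.5/475 = 0.10, a_22 = 118.75/475 = 0.25, a_32 = 190/475 = 0.40, a_42 = 23.75/475 = 0.05
  a_13 = 270/600 = 0.45, a_23 = 0/600 = 0.00, a_33 = 90/600 = 0.15, a_43 = 60/600 = 0.10
  a_14 = 30/600 = 0.05, a_24 = 240/600 = 0.40, a_34 = 90/600 = 0.15, a_44 = 150/600 = 0.25
I − A =
  [   0.80    -0.10    -0.45    -0.05]
  [   0.00     0.75     0.00    -0.40]
  [  -0.25    -0.40     0.85    -0.15]
  [  -0.35    -0.05    -0.10     0.75]
Compute the cofactors C_ij = (−1)^(i+j)·(3×3 minor ij) of I−A; the adjugate is their transpose:
adj(I−A) = Cᵀ =
  [ 0.433875   0.204750   0.251875   0.188500]
  [ 0.129000   0.373875   0.095000   0.227000]
  [ 0.231000   0.263625   0.406875   0.237375]
  [ 0.241875   0.155625   0.178125   0.425625]
det(I−A) = Σ_j (I−A)_1j·C_1j = (0.80)(0.433875) + (-0.10)(0.129000) + (-0.45)(0.231000) + (-0.05)(0.241875) = 0.21815625
(I − A)⁻¹ = adj(I−A) / det(I−A) ≈
  [   1.9888     0.9385     1.1546     0.8641]
  [   0.5913     1.7138     0.4355     1.0405]
  [   1.0589     1.2084     1.8651     1.0881]
  [   1.1087     0.7134     0.8165     1.9510]
First solve x = (I − A)⁻¹ d = adj(I−A)·d / det(I−A); in particular x_4 = (0.241875·250 + 0.155625·180 + 0.178125·270 + 0.425625·60) / 0.21815625 = 162.1125 / 0.21815625 ≈ 743.1027.
Intermediate flow from 1 to 4: z_14 = a_14 · x_4 = 0.05 × 162.1125 / 0.21815625 = 8.105625 / 0.21815625 ≈ 37.16.

z_14 = 37.16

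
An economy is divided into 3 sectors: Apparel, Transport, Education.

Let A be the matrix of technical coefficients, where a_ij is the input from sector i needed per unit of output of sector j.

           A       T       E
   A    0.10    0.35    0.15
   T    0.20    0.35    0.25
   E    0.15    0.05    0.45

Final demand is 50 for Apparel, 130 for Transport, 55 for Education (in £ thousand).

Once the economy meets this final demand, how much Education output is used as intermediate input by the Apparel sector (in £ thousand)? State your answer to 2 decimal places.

I − A =
  [   0.90    -0.35    -0.15]
  [  -0.20     0.65    -0.25]
  [  -0.15    -0.05     0.55]
Cofactors of I−A, C_ij = (−1)^(i+j)·(minor ij) (rows/columns in the sector order above):
  C_11 = (0.65)(0.55) − (-0.25)(-0.05) = 0.3450
  C_12 = −[(-0.20)(0.55) − (-0.25)(-0.15)] = 0.1475
  C_13 = (-0.20)(-0.05) − (0.65)(-0.15) = 0.1075
  C_21 = −[(-0.35)(0.55) − (-0.15)(-0.05)] = 0.2000
  C_22 = (0.90)(0.55) − (-0.15)(-0.15) = 0.4725
  C_23 = −[(0.90)(-0.05) − (-0.35)(-0.15)] = 0.0975
  C_31 = (-0.35)(-0.25) − (-0.15)(0.65) = 0.1850
  C_32 = −[(0.90)(-0.25) − (-0.15)(-0.20)] = 0.2550
  C_33 = (0.90)(0.65) − (-0.35)(-0.20) = 0.5150
det(I−A) = Σ_j (I−A)_1j·C_1j = (0.90)(0.3450) + (-0.35)(0.1475) + (-0.15)(0.1075) = 0.24275
adj(I−A) = Cᵀ =
  [ 0.3450   0.2000   0.1850]
  [ 0.1475   0.4725   0.2550]
  [ 0.1075   0.0975   0.5150]
(I − A)⁻¹ = adj(I−A) / det(I−A) ≈
  [   1.4212     0.8239     0.7621]
  [   0.6076     1.9464     1.0505]
  [   0.4428     0.4016     2.1215]
First solve x = (I − A)⁻¹ d = adj(I−A)·d / det(I−A); in particular x_A = (0.3450·50 + 0.2000·130 + 0.1850·55) / 0.24275 = 53.425 / 0.24275 ≈ 220.0824.
Intermediate flow from E to A: z_EA = a_EA · x_A = 0.15 × 53.425 / 0.24275 = 8.01375 / 0.24275 ≈ 33.01.

z_EA = 33.01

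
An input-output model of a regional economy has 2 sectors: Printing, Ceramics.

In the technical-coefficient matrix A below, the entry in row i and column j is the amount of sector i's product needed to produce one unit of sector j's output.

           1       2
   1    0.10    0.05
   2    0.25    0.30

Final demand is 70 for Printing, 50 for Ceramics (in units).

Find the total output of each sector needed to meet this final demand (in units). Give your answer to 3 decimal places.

x_1 = 83.401, x_2 = 101.215

I − A =
  [   0.90    -0.05]
  [  -0.25     0.70]
det(I−A) = (0.90)(0.70) − (-0.05)(-0.25) = 0.6175
adj(I−A) = [[0.70, 0.05], [0.25, 0.90]]
(I − A)⁻¹ = adj(I−A) / det(I−A) ≈
  [   1.1336     0.0810]
  [   0.4049     1.4575]
x = (I − A)⁻¹ d = adj(I−A)·d / det(I−A), with det(I−A) = 0.6175:
  x_1 = (0.70·70 + 0.05·50) / 0.6175 = 51.50 / 0.6175 ≈ 83.401
  x_2 = (0.25·70 + 0.90·50) / 0.6175 = 62.50 / 0.6175 ≈ 101.215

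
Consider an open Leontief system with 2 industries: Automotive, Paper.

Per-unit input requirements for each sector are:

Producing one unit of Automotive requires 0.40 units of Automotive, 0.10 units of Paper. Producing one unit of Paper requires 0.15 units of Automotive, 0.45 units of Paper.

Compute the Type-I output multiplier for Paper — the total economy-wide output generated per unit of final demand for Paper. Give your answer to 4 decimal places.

I − A =
  [   0.60    -0.15]
  [  -0.10     0.55]
det(I−A) = (0.60)(0.55) − (-0.15)(-0.10) = 0.3150
adj(I−A) = [[0.55, 0.15], [0.10, 0.60]]
(I − A)⁻¹ = adj(I−A) / det(I−A) ≈
  [   1.74603     0.47619]
  [   0.31746     1.90476]
The output multiplier for sector j is the column-j sum of the Leontief inverse (I − A)⁻¹ = adj(I−A) / det(I−A).
Column 2 of adj(I−A): (0.15, 0.60); det(I−A) = 0.3150.
m_2 = (0.15 + 0.60) / 0.3150 = 0.75 / 0.3150 ≈ 2.3810.

m_2 = 2.3810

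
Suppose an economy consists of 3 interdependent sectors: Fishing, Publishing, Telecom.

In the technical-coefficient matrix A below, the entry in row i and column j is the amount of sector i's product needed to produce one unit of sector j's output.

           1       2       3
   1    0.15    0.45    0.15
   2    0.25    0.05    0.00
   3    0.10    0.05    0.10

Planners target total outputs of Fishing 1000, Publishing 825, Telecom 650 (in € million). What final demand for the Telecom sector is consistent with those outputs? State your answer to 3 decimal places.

I − A =
  [   0.85    -0.45    -0.15]
  [  -0.25     0.95     0.00]
  [  -0.10    -0.05     0.90]
d = (I − A) x:
  d_1 = (+0.85)·1000 + (-0.45)·825 + (-0.15)·650 = 381.250
  d_2 = (-0.25)·1000 + (+0.95)·825 + (+0.00)·650 = 533.750
  d_3 = (-0.10)·1000 + (-0.05)·825 + (+0.90)·650 = 443.750

d_3 = 443.750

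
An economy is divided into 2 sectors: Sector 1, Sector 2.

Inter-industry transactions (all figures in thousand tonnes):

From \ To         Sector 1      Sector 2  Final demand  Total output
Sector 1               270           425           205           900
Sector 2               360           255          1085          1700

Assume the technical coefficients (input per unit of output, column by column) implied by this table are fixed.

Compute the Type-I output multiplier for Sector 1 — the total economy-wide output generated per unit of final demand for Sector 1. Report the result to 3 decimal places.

Technical coefficients a_ij = z_ij / X_j:
  a_11 = 270/900 = 0.30, a_21 = 360/900 = 0.40
  a_12 = 425/1700 = 0.25, a_22 = 255/1700 = 0.15
I − A =
  [   0.70    -0.25]
  [  -0.40     0.85]
det(I−A) = (0.70)(0.85) − (-0.25)(-0.40) = 0.4950
adj(I−A) = [[0.85, 0.25], [0.40, 0.70]]
(I − A)⁻¹ = adj(I−A) / det(I−A) ≈
  [   1.7172     0.5051]
  [   0.8081     1.4141]
The output multiplier for sector j is the column-j sum of the Leontief inverse (I − A)⁻¹ = adj(I−A) / det(I−A).
Column 1 of adj(I−A): (0.85, 0.40); det(I−A) = 0.4950.
m_1 = (0.85 + 0.40) / 0.4950 = 1.25 / 0.4950 ≈ 2.525.

m_1 = 2.525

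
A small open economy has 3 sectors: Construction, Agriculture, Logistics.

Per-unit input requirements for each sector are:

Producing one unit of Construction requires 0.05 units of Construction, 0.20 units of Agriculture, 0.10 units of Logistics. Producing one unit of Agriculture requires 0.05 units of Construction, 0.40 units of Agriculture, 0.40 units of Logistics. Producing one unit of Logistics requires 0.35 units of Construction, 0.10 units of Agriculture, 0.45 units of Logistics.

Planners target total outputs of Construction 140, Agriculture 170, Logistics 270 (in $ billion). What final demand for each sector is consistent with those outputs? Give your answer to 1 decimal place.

I − A =
  [   0.95    -0.05    -0.35]
  [  -0.20     0.60    -0.10]
  [  -0.10    -0.40     0.55]
d = (I − A) x:
  d_C = (+0.95)·140 + (-0.05)·170 + (-0.35)·270 = 30.0
  d_A = (-0.20)·140 + (+0.60)·170 + (-0.10)·270 = 47.0
  d_L = (-0.10)·140 + (-0.40)·170 + (+0.55)·270 = 66.5

d_C = 30.0, d_A = 47.0, d_L = 66.5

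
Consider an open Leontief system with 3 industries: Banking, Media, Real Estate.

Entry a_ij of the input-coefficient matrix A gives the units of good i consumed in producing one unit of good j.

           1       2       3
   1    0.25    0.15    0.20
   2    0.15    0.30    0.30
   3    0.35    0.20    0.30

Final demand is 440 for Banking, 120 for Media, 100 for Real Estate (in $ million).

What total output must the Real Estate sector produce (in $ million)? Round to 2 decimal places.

I − A =
  [   0.75    -0.15    -0.20]
  [  -0.15     0.70    -0.30]
  [  -0.35    -0.20     0.70]
Cofactors of I−A, C_ij = (−1)^(i+j)·(minor ij) (rows/columns in the sector order above):
  C_11 = (0.70)(0.70) − (-0.30)(-0.20) = 0.4300
  C_12 = −[(-0.15)(0.70) − (-0.30)(-0.35)] = 0.2100
  C_13 = (-0.15)(-0.20) − (0.70)(-0.35) = 0.2750
  C_21 = −[(-0.15)(0.70) − (-0.20)(-0.20)] = 0.1450
  C_22 = (0.75)(0.70) − (-0.20)(-0.35) = 0.4550
  C_23 = −[(0.75)(-0.20) − (-0.15)(-0.35)] = 0.2025
  C_31 = (-0.15)(-0.30) − (-0.20)(0.70) = 0.1850
  C_32 = −[(0.75)(-0.30) − (-0.20)(-0.15)] = 0.2550
  C_33 = (0.75)(0.70) − (-0.15)(-0.15) = 0.5025
det(I−A) = Σ_j (I−A)_1j·C_1j = (0.75)(0.4300) + (-0.15)(0.2100) + (-0.20)(0.2750) = 0.2360
adj(I−A) = Cᵀ =
  [ 0.4300   0.1450   0.1850]
  [ 0.2100   0.4550   0.2550]
  [ 0.2750   0.2025   0.5025]
(I − A)⁻¹ = adj(I−A) / det(I−A) ≈
  [   1.8220     0.6144     0.7839]
  [   0.8898     1.9280     1.0805]
  [   1.1653     0.8581     2.1292]
x = (I − A)⁻¹ d = adj(I−A)·d / det(I−A), with det(I−A) = 0.2360:
  x_1 = (0.4300·440 + 0.1450·120 + 0.1850·100) / 0.2360 = 225.10 / 0.2360 ≈ 953.81
  x_2 = (0.2100·440 + 0.4550·120 + 0.2550·100) / 0.2360 = 172.50 / 0.2360 ≈ 730.93
  x_3 = (0.2750·440 + 0.2025·120 + 0.5025·100) / 0.2360 = 195.55 / 0.2360 ≈ 828.60

x_3 = 828.60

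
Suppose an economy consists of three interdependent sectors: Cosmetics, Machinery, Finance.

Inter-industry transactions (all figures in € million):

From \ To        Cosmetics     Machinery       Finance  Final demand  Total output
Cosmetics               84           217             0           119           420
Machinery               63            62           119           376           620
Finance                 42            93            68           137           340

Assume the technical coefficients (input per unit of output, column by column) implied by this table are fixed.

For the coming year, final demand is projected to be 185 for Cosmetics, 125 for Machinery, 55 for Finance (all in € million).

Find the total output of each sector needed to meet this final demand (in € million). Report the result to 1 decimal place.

Technical coefficients a_ij = z_ij / X_j:
  a_11 = 84/420 = 0.20, a_21 = 63/420 = 0.15, a_31 = 42/420 = 0.10
  a_12 = 217/620 = 0.35, a_22 = 62/620 = 0.10, a_32 = 93/620 = 0.15
  a_13 = 0/340 = 0.00, a_23 = 119/340 = 0.35, a_33 = 68/340 = 0.20
I − A =
  [   0.80    -0.35     0.00]
  [  -0.15     0.90    -0.35]
  [  -0.10    -0.15     0.80]
Cofactors of I−A, C_ij = (−1)^(i+j)·(minor ij) (rows/columns in the sector order above):
  C_11 = (0.90)(0.80) − (-0.35)(-0.15) = 0.6675
  C_12 = −[(-0.15)(0.80) − (-0.35)(-0.10)] = 0.1550
  C_13 = (-0.15)(-0.15) − (0.90)(-0.10) = 0.1125
  C_21 = −[(-0.35)(0.80) − (0.00)(-0.15)] = 0.2800
  C_22 = (0.80)(0.80) − (0.00)(-0.10) = 0.6400
  C_23 = −[(0.80)(-0.15) − (-0.35)(-0.10)] = 0.1550
  C_31 = (-0.35)(-0.35) − (0.00)(0.90) = 0.1225
  C_32 = −[(0.80)(-0.35) − (0.00)(-0.15)] = 0.2800
  C_33 = (0.80)(0.90) − (-0.35)(-0.15) = 0.6675
det(I−A) = Σ_j (I−A)_1j·C_1j = (0.80)(0.6675) + (-0.35)(0.1550) + (0.00)(0.1125) = 0.47975
adj(I−A) = Cᵀ =
  [ 0.6675   0.2800   0.1225]
  [ 0.1550   0.6400   0.2800]
  [ 0.1125   0.1550   0.6675]
(I − A)⁻¹ = adj(I−A) / det(I−A) ≈
  [   1.3913     0.5836     0.2553]
  [   0.3231     1.3340     0.5836]
  [   0.2345     0.3231     1.3913]
x = (I − A)⁻¹ d = adj(I−A)·d / det(I−A), with det(I−A) = 0.47975:
  x_1 = (0.6675·185 + 0.2800·125 + 0.1225·55) / 0.47975 = 165.225 / 0.47975 ≈ 344.4
  x_2 = (0.1550·185 + 0.6400·125 + 0.2800·55) / 0.47975 = 124.075 / 0.47975 ≈ 258.6
  x_3 = (0.1125·185 + 0.1550·125 + 0.6675·55) / 0.47975 = 76.90 / 0.47975 ≈ 160.3

x_1 = 344.4, x_2 = 258.6, x_3 = 160.3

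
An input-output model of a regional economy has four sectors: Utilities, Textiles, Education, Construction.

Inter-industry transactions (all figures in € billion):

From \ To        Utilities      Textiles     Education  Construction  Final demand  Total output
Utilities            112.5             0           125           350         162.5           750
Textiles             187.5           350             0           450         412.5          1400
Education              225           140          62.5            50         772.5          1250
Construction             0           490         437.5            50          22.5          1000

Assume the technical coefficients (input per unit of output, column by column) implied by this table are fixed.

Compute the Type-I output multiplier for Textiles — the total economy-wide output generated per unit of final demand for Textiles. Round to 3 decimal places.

m_2 = 3.661

Technical coefficients a_ij = z_ij / X_j:
  a_11 = 112.5/750 = 0.15, a_21 = 187.5/750 = 0.25, a_31 = 225/750 = 0.30, a_41 = 0/750 = 0.00
  a_12 = 0/1400 = 0.00, a_22 = 350/1400 = 0.25, a_32 = 140/1400 = 0.10, a_42 = 490/1400 = 0.35
  a_13 = 125/1250 = 0.10, a_23 = 0/1250 = 0.00, a_33 = 62.5/1250 = 0.05, a_43 = 437.5/1250 = 0.35
  a_14 = 350/1000 = 0.35, a_24 = 450/1000 = 0.45, a_34 = 50/1000 = 0.05, a_44 = 50/1000 = 0.05
I − A =
  [   0.85     0.00    -0.10    -0.35]
  [  -0.25     0.75     0.00    -0.45]
  [  -0.30    -0.10     0.95    -0.05]
  [   0.00    -0.35    -0.35     0.95]
Compute the cofactors C_ij = (−1)^(i+j)·(3×3 minor ij) of I−A; the adjugate is their transpose:
adj(I−A) = Cᵀ =
  [ 0.498375   0.139875   0.147375   0.257625]
  [ 0.268500   0.687000   0.188250   0.434250]
  [ 0.194625   0.132375   0.441125   0.157625]
  [ 0.170625   0.301875   0.231875   0.580625]
det(I−A) = Σ_j (I−A)_1j·C_1j = (0.85)(0.498375) + (0.00)(0.268500) + (-0.10)(0.194625) + (-0.35)(0.170625) = 0.3444375
(I − A)⁻¹ = adj(I−A) / det(I−A) ≈
  [   1.4469     0.4061     0.4279     0.7480]
  [   0.7795     1.9946     0.5465     1.2608]
  [   0.5651     0.3843     1.2807     0.4576]
  [   0.4954     0.8764     0.6732     1.6857]
The output multiplier for sector j is the column-j sum of the Leontief inverse (I − A)⁻¹ = adj(I−A) / det(I−A).
Column 2 of adj(I−A): (0.139875, 0.687000, 0.132375, 0.301875); det(I−A) = 0.3444375.
m_2 = (0.139875 + 0.687000 + 0.132375 + 0.301875) / 0.3444375 = 1.261125 / 0.3444375 ≈ 3.661.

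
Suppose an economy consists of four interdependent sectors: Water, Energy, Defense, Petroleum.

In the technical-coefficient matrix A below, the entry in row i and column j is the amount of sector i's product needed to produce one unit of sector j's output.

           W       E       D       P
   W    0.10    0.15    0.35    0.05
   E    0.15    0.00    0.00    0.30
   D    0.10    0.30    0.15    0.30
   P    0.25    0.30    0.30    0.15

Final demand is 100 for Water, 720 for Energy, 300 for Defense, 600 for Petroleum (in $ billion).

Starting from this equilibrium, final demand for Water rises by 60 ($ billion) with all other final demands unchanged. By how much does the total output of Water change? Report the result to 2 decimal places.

I − A =
  [   0.90    -0.15    -0.35    -0.05]
  [  -0.15     1.00     0.00    -0.30]
  [  -0.10    -0.30     0.85    -0.30]
  [  -0.25    -0.30    -0.30     0.85]
Compute the cofactors C_ij = (−1)^(i+j)·(3×3 minor ij) of I−A; the adjugate is their transpose:
adj(I−A) = Cᵀ =
  [ 0.529000   0.232875   0.294500   0.217250]
  [ 0.167625   0.501125   0.154125   0.241125]
  [ 0.225250   0.332250   0.638875   0.356000]
  [ 0.294250   0.362625   0.366500   0.695125]
det(I−A) = Σ_j (I−A)_1j·C_1j = (0.90)(0.529000) + (-0.15)(0.167625) + (-0.35)(0.225250) + (-0.05)(0.294250) = 0.35740625
(I − A)⁻¹ = adj(I−A) / det(I−A) ≈
  [   1.4801     0.6516     0.8240     0.6079]
  [   0.4690     1.4021     0.4312     0.6747]
  [   0.6302     0.9296     1.7875     0.9961]
  [   0.8233     1.0146     1.0254     1.9449]
Δx = (I − A)⁻¹ Δd with Δd having +60 in the Water component and 0 elsewhere.
So Δx_W = L_WW · (+60), where L_WW = adj(I−A)_WW / det(I−A) = 0.529000 / 0.35740625.
Δx_W = 0.529000 × (+60) / 0.35740625 = 31.74 / 0.35740625 ≈ 88.81.

Δx_W = 88.81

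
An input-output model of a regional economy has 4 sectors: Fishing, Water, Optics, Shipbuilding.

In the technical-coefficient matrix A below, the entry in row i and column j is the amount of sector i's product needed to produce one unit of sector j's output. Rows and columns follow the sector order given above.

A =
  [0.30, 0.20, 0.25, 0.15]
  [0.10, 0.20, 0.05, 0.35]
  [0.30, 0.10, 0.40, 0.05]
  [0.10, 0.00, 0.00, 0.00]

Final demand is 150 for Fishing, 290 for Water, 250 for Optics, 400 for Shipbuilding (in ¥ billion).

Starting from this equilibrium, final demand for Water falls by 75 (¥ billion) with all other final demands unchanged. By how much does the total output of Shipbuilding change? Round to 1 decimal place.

Δx_4 = -4.5

I − A =
  [   0.70    -0.20    -0.25    -0.15]
  [  -0.10     0.80    -0.05    -0.35]
  [  -0.30    -0.10     0.60    -0.05]
  [  -0.10     0.00     0.00     1.00]
Compute the cofactors C_ij = (−1)^(i+j)·(3×3 minor ij) of I−A; the adjugate is their transpose:
adj(I−A) = Cᵀ =
  [ 0.47500   0.14500   0.21000   0.13250]
  [ 0.09625   0.33475   0.06800   0.13500]
  [ 0.25750   0.12950   0.52100   0.11000]
  [ 0.04750   0.01450   0.02100   0.25500]
det(I−A) = Σ_j (I−A)_1j·C_1j = (0.70)(0.47500) + (-0.20)(0.09625) + (-0.25)(0.25750) + (-0.15)(0.04750) = 0.24175
(I − A)⁻¹ = adj(I−A) / det(I−A) ≈
  [   1.9648     0.5998     0.8687     0.5481]
  [   0.3981     1.3847     0.2813     0.5584]
  [   1.0651     0.5357     2.1551     0.4550]
  [   0.1965     0.0600     0.0869     1.0548]
Δx = (I − A)⁻¹ Δd with Δd having -75 in the Water component and 0 elsewhere.
So Δx_4 = L_42 · (-75), where L_42 = adj(I−A)_42 / det(I−A) = 0.01450 / 0.24175.
Δx_4 = 0.01450 × (-75) / 0.24175 = -1.0875 / 0.24175 ≈ -4.5.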